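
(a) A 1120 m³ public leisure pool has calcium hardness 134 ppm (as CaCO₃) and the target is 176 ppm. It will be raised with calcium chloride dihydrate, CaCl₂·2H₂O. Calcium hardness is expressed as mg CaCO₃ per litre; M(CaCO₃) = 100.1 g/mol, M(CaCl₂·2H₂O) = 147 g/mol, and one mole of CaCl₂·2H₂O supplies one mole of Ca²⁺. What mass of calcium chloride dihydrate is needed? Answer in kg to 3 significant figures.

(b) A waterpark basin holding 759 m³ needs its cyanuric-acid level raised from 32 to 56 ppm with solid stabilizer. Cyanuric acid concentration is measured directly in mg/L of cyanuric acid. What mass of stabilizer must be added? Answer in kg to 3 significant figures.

(a) Volume: 1120 m³ = 1,120,000 L.
(a) Hardness to add: (176 − 134) = 42 mg/L as CaCO₃ × 1,120,000 L = 47,040 g as CaCO₃.
(a) Moles of Ca²⁺ (1 mol Ca²⁺ ≡ 1 mol CaCO₃): 47,040 / 100.1 g/mol = 469.9 mol.
(a) Mass of CaCl₂·2H₂O: 469.9 × 147 = 69,080 g.

(b) Volume: 759 m³ = 759,000 L.
(b) CYA to add: (56 − 32) = 24 mg/L × 759,000 L = 18,220 g cyanuric acid.

(a) 69.1 kg; (b) 18.2 kg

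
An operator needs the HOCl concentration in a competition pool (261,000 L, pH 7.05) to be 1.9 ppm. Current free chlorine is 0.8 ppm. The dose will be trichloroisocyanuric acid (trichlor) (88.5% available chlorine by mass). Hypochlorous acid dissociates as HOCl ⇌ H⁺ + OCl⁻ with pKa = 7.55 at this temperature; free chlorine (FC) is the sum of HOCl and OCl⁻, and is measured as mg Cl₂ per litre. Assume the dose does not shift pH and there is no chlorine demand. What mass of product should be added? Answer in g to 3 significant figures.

[OCl⁻]/[HOCl] = 10^(pH − pKa) = 10^(7.05 − 7.55) = 0.3162; fraction as HOCl = 1/(1 + 0.3162) = 0.7597.
Free chlorine required for 1.9 ppm HOCl: 1.9 / 0.7597 = 2.501 ppm.
FC to add: 2.501 − 0.8 = 1.701 mg/L as Cl₂.
Cl₂ equivalent: 1.701 mg/L × 261,000 L = 443.9 g.
Product at 88.5% available Cl: 443.9 / 0.885 = 501.6 g.

502 g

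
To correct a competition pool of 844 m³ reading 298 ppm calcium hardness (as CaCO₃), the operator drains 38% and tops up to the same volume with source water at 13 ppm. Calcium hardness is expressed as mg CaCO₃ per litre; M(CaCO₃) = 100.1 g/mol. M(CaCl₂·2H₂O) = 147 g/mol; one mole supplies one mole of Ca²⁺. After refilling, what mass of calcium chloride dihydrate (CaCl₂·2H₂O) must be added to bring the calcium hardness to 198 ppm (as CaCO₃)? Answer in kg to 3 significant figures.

Volume: 844 m³ = 844,000 L.
After draining 38% and refilling: 298 × 0.62 + 13 × 0.38 = 189.7 ppm.
Deficit to target: 198 − 189.7 = 8.3 mg/L.
As CaCO₃: 8.3 mg/L × 844,000 L = 7005 g; ÷ 100.1 = 69.98 mol Ca²⁺.
Mass: 69.98 × 147 = 10,290 g.

10.3 kg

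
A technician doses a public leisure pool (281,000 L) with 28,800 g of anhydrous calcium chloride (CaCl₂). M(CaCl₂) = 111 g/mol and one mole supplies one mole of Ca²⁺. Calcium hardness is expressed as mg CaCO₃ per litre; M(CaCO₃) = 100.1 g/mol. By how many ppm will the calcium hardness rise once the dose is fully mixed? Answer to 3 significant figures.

Moles of Ca²⁺: 28,800 g ÷ 111 g/mol = 259.5 mol.
As CaCO₃: 259.5 mol × 100.1 g/mol = 25,970 g.
Rise: 25,970 g / 281,000 L × 1000 = 92.43 mg/L.

92.4 ppm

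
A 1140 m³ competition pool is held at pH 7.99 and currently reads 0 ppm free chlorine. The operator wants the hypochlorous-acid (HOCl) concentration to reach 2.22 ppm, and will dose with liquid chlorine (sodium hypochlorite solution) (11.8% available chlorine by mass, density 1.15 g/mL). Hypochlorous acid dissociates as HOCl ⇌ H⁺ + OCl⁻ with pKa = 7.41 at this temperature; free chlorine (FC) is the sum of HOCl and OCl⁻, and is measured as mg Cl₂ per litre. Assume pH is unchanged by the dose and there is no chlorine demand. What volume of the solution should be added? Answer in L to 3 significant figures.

Volume: 1140 m³ = 1,140,000 L.
[OCl⁻]/[HOCl] = 10^(pH − pKa) = 10^(7.99 − 7.41) = 3.802; fraction as HOCl = 1/(1 + 3.802) = 0.2083.
Free chlorine required for 2.22 ppm HOCl: 2.22 / 0.2083 = 10.66 ppm.
FC to add: 10.66 − 0 = 10.66 mg/L as Cl₂.
Cl₂ equivalent: 10.66 mg/L × 1,140,000 L = 12,150 g.
Product at 11.8% available Cl: 12,150 / 0.118 = 103,000 g.
Volume: 103,000 g ÷ 1.15 g/mL = 89,560 mL.

89.6 L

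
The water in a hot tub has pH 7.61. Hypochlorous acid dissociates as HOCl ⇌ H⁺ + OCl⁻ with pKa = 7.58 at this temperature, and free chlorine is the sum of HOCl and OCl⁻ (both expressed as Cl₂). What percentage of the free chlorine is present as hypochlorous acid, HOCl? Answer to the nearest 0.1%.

48.3%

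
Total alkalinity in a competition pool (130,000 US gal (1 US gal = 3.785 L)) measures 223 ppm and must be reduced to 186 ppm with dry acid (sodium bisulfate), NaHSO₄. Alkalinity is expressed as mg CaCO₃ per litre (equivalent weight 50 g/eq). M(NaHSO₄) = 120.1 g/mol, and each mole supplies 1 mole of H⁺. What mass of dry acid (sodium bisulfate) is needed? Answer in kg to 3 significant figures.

Volume: 130,000 US gal × 3.785 L/gal = 492,050 L.
Alkalinity to neutralize: (223 − 186) = 37 mg/L as CaCO₃ × 492,050 L = 18,210 g as CaCO₃.
Equivalents of H⁺ required: 18,210 ÷ 50 g/eq = 364.1 eq = 364.1 mol NaHSO₄.
Mass of NaHSO₄: 364.1 × 120.1 = 43,730 g.

43.7 kg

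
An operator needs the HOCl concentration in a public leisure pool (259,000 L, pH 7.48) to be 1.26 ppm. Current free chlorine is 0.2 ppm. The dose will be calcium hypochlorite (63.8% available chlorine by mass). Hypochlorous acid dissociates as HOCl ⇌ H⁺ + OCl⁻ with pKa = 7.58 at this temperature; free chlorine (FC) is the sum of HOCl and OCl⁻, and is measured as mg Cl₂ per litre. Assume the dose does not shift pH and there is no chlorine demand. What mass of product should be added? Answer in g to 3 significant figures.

837 g

[OCl⁻]/[HOCl] = 10^(pH − pKa) = 10^(7.48 − 7.58) = 0.7943; fraction as HOCl = 1/(1 + 0.7943) = 0.5573.
Free chlorine required for 1.26 ppm HOCl: 1.26 / 0.5573 = 2.261 ppm.
FC to add: 2.261 − 0.2 = 2.061 mg/L as Cl₂.
Cl₂ equivalent: 2.061 mg/L × 259,000 L = 533.8 g.
Product at 63.8% available Cl: 533.8 / 0.638 = 836.6 g.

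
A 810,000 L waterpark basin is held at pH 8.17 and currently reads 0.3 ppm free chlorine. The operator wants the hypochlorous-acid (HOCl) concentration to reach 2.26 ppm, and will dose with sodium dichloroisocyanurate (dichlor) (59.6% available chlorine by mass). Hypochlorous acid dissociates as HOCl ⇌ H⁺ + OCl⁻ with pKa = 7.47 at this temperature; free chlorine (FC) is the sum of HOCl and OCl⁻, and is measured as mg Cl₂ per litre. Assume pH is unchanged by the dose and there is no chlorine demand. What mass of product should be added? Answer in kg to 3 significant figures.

18.1 kg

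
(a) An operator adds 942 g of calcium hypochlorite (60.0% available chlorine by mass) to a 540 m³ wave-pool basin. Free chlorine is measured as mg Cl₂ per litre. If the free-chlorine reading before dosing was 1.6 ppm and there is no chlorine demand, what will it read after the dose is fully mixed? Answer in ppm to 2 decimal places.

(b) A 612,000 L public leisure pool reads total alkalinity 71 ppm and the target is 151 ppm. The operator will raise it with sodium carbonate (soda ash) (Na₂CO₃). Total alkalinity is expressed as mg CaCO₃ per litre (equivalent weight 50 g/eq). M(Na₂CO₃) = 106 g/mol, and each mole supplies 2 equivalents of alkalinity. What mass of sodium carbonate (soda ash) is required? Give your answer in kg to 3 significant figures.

(a) 2.65 ppm; (b) 51.9 kg

(a) Volume: 540 m³ = 540,000 L.
(a) Available chlorine delivered: 942 g × 0.6 = 565.2 g as Cl₂.
(a) Concentration rise: 565.2 g / 540,000 L = 1.047 mg/L = 1.05 ppm.
(a) Final FC: 1.6 + 1.05 = 2.65 ppm.

(b) Alkalinity to add: (151 − 71) = 80 mg/L as CaCO₃ × 612,000 L = 48,960 g as CaCO₃.
(b) Equivalents: 48,960 g ÷ 50 g/eq = 979.2 eq.
(b) Each mole of Na₂CO₃ supplies 2 eq, so 979.2 / 2 = 489.6 mol.
(b) Mass: 489.6 mol × 106 g/mol = 51,900 g.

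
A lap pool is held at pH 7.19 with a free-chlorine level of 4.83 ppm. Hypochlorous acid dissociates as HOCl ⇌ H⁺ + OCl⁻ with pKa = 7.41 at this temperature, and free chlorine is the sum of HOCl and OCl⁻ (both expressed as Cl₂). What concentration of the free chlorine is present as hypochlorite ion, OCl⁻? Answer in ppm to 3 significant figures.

1.82 ppm

[OCl⁻]/[HOCl] = 10^(pH − pKa) = 10^(7.19 − 7.41) = 10^-0.22 = 0.6026.
Fraction as HOCl = 1 / (1 + 0.6026) = 0.624.
OCl⁻ = (1 − 0.624) × 4.83 ppm = 1.816 ppm.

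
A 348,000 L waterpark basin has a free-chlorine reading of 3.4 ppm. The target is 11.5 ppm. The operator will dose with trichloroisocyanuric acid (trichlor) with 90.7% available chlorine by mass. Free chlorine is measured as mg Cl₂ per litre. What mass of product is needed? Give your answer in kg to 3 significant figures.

3.11 kg

Chlorine deficit: 11.5 − 3.4 = 8.1 ppm = 8.1 mg/L as Cl₂.
Cl₂ equivalent needed: 8.1 mg/L × 348,000 L = 2,819,000 mg = 2819 g.
Product at 90.7% available chlorine: 2819 / 0.907 = 3108 g.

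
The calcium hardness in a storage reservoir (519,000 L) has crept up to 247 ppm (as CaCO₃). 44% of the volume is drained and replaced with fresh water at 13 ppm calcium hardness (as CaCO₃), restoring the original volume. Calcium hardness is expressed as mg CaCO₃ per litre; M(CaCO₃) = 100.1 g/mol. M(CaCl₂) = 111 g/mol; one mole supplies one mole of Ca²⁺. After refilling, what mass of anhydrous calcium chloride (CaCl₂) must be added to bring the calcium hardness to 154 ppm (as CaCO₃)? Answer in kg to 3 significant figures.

After draining 44% and refilling: 247 × 0.56 + 13 × 0.44 = 144.04 ppm.
Deficit to target: 154 − 144.04 = 9.96 mg/L.
As CaCO₃: 9.96 mg/L × 519,000 L = 5169 g; ÷ 100.1 = 51.64 mol Ca²⁺.
Mass: 51.64 × 111 = 5732 g.

5.73 kg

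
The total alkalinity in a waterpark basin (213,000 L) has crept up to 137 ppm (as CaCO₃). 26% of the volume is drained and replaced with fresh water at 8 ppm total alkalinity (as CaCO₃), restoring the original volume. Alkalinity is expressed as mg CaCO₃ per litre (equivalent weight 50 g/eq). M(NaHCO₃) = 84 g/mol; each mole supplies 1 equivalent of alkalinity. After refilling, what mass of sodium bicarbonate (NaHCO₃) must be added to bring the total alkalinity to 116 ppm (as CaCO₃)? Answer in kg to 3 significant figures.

After draining 26% and refilling: 137 × 0.74 + 8 × 0.26 = 103.46 ppm.
Deficit to target: 116 − 103.46 = 12.54 mg/L.
As CaCO₃: 12.54 mg/L × 213,000 L = 2671 g; ÷ 50 g/eq ÷ 1 = 53.42 mol NaHCO₃.
Mass: 53.42 × 84 = 4487 g.

4.49 kg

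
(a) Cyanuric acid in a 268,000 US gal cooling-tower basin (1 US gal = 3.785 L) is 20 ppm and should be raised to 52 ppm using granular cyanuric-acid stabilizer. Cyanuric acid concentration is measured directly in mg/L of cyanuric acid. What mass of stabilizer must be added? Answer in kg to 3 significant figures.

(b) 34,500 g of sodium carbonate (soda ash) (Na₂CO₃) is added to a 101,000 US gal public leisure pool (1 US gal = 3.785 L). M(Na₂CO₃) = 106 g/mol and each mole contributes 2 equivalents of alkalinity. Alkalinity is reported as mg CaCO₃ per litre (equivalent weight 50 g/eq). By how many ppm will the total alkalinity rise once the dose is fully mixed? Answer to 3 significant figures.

(a) 32.5 kg; (b) 85.1 ppm

(a) Volume: 268,000 US gal × 3.785 L/gal = 1,014,380 L.
(a) CYA to add: (52 − 20) = 32 mg/L × 1,014,380 L = 32,460 g cyanuric acid.

(b) Volume: 101,000 US gal × 3.785 L/gal = 382,285 L.
(b) Moles of Na₂CO₃: 34,500 g ÷ 106 g/mol = 325.5 mol → 650.9 eq of alkalinity.
(b) As CaCO₃: 650.9 eq × 50 g/eq = 32,550 g.
(b) Rise: 32,550 g / 382,285 L × 1000 = 85.14 mg/L.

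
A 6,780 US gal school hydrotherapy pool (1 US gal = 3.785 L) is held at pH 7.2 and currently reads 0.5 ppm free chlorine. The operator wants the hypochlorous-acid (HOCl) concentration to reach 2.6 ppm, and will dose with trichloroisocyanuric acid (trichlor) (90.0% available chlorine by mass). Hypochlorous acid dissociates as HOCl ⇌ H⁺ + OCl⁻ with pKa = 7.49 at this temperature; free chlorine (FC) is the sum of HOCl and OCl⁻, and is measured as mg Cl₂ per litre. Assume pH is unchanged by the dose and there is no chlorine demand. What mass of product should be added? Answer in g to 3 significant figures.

Volume: 6,780 US gal × 3.785 L/gal = 25,662 L.
[OCl⁻]/[HOCl] = 10^(pH − pKa) = 10^(7.2 − 7.49) = 0.5129; fraction as HOCl = 1/(1 + 0.5129) = 0.661.
Free chlorine required for 2.6 ppm HOCl: 2.6 / 0.661 = 3.933 ppm.
FC to add: 3.933 − 0.5 = 3.433 mg/L as Cl₂.
Cl₂ equivalent: 3.433 mg/L × 25,662 L = 88.11 g.
Product at 90.0% available Cl: 88.11 / 0.9 = 97.9 g.

97.9 g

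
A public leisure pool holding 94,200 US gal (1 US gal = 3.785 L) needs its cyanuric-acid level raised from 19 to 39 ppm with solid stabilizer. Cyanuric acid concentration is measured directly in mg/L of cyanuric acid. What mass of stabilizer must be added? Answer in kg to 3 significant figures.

Volume: 94,200 US gal × 3.785 L/gal = 356,547 L.
CYA to add: (39 − 19) = 20 mg/L × 356,547 L = 7131 g cyanuric acid.

7.13 kg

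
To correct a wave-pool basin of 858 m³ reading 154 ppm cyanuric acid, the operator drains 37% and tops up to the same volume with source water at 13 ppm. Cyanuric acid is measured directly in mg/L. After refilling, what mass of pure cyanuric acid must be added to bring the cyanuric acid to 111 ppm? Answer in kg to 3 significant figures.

7.87 kg

Volume: 858 m³ = 858,000 L.
After draining 37% and refilling: 154 × 0.63 + 13 × 0.37 = 101.83 ppm.
Deficit to target: 111 − 101.83 = 9.17 mg/L.
Mass: 9.17 mg/L × 858,000 L = 7868 g cyanuric acid.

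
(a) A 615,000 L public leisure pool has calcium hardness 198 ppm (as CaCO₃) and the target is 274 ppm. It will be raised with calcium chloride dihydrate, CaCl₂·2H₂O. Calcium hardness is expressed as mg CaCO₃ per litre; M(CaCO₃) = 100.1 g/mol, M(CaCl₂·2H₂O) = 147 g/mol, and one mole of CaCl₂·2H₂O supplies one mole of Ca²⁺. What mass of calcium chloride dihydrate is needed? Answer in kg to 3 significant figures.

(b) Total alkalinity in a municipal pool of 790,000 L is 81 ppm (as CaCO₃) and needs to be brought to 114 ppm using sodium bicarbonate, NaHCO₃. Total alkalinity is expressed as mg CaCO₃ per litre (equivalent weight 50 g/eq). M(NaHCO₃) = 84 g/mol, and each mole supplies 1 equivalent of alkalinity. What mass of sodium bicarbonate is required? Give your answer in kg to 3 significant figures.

(a) Hardness to add: (274 − 198) = 76 mg/L as CaCO₃ × 615,000 L = 46,740 g as CaCO₃.
(a) Moles of Ca²⁺ (1 mol Ca²⁺ ≡ 1 mol CaCO₃): 46,740 / 100.1 g/mol = 466.9 mol.
(a) Mass of CaCl₂·2H₂O: 466.9 × 147 = 68,640 g.

(b) Alkalinity to add: (114 − 81) = 33 mg/L as CaCO₃ × 790,000 L = 26,070 g as CaCO₃.
(b) Equivalents: 26,070 g ÷ 50 g/eq = 521.4 eq.
(b) NaHCO₃ supplies 1 eq per mole → 521.4 mol.
(b) Mass: 521.4 mol × 84 g/mol = 43,800 g.

(a) 68.6 kg; (b) 43.8 kg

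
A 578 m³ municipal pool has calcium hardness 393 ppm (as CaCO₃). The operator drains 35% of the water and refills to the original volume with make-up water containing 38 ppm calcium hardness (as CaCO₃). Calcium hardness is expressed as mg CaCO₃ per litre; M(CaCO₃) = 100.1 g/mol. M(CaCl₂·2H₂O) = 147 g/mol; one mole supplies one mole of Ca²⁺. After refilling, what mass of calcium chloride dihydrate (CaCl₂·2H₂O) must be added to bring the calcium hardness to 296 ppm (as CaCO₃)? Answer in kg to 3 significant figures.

23.1 kg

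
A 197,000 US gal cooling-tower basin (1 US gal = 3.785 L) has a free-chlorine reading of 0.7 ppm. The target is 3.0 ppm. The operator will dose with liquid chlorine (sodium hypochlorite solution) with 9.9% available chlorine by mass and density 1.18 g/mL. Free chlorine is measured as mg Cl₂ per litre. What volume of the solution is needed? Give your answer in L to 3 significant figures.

Volume: 197,000 US gal × 3.785 L/gal = 745,645 L.
Chlorine deficit: 3.0 − 0.7 = 2.3 ppm = 2.3 mg/L as Cl₂.
Cl₂ equivalent needed: 2.3 mg/L × 745,645 L = 1,715,000 mg = 1715 g.
Product at 9.9% available chlorine: 1715 / 0.099 = 17,320 g.
Volume at density 1.18 g/mL: 17,320 g ÷ 1.18 g/mL = 14,680 mL.

14.7 L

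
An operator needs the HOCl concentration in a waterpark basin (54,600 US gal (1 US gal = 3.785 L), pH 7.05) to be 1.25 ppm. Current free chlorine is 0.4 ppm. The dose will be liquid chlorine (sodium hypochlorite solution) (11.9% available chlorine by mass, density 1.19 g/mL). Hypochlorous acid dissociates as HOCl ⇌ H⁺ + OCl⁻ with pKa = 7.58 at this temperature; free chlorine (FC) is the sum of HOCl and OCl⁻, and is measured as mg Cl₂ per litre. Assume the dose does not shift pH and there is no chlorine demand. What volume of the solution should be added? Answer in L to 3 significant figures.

Volume: 54,600 US gal × 3.785 L/gal = 206,661 L.
[OCl⁻]/[HOCl] = 10^(pH − pKa) = 10^(7.05 − 7.58) = 0.2951; fraction as HOCl = 1/(1 + 0.2951) = 0.7721.
Free chlorine required for 1.25 ppm HOCl: 1.25 / 0.7721 = 1.619 ppm.
FC to add: 1.619 − 0.4 = 1.219 mg/L as Cl₂.
Cl₂ equivalent: 1.219 mg/L × 206,661 L = 251.9 g.
Product at 11.9% available Cl: 251.9 / 0.119 = 2117 g.
Volume: 2117 g ÷ 1.19 g/mL = 1779 mL.

1.78 L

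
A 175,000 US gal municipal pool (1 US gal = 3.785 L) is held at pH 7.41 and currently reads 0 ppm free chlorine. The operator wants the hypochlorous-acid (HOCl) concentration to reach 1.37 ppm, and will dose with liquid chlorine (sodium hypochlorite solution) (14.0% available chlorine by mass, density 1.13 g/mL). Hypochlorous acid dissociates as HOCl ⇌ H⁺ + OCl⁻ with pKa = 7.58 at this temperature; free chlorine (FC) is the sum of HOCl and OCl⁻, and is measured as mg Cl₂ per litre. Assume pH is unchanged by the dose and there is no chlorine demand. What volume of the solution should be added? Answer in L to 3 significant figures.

9.61 L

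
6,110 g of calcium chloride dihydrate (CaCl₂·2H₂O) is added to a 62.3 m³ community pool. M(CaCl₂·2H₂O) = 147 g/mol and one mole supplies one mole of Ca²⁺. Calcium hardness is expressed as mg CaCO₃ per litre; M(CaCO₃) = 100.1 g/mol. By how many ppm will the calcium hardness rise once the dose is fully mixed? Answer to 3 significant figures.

Volume: 62.3 m³ = 62,300 L.
Moles of Ca²⁺: 6,110 g ÷ 147 g/mol = 41.56 mol.
As CaCO₃: 41.56 mol × 100.1 g/mol = 4161 g.
Rise: 4161 g / 62,300 L × 1000 = 66.78 mg/L.

66.8 ppm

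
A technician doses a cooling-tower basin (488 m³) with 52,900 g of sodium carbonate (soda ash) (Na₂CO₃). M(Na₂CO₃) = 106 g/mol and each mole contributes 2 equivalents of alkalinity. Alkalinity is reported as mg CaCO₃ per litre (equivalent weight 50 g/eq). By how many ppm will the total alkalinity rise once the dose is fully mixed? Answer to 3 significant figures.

Volume: 488 m³ = 488,000 L.
Moles of Na₂CO₃: 52,900 g ÷ 106 g/mol = 499.1 mol → 998.1 eq of alkalinity.
As CaCO₃: 998.1 eq × 50 g/eq = 49,910 g.
Rise: 49,910 g / 488,000 L × 1000 = 102.3 mg/L.

102 ppm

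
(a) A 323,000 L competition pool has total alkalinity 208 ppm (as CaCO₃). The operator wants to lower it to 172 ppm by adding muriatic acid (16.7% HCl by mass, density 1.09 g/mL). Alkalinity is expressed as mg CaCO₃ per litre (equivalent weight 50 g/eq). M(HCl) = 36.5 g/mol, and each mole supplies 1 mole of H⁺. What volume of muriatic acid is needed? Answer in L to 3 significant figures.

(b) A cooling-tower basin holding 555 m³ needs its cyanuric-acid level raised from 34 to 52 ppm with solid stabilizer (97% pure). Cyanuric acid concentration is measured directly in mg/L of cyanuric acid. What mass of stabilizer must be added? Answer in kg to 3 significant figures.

(a) Alkalinity to neutralize: (208 − 172) = 36 mg/L as CaCO₃ × 323,000 L = 11,630 g as CaCO₃.
(a) Equivalents of H⁺ required: 11,630 ÷ 50 g/eq = 232.6 eq = 232.6 mol HCl.
(a) Mass of HCl: 232.6 × 36.5 = 8488 g.
(a) Mass of 16.7% solution: 8488 / 0.167 = 50,830 g.
(a) Volume: 50,830 g ÷ 1.09 g/mL = 46,630 mL.

(b) Volume: 555 m³ = 555,000 L.
(b) CYA to add: (52 − 34) = 18 mg/L × 555,000 L = 9990 g cyanuric acid.
(b) At 97% purity: 9990 / 0.97 = 10,300 g product.

(a) 46.6 L; (b) 10.3 kg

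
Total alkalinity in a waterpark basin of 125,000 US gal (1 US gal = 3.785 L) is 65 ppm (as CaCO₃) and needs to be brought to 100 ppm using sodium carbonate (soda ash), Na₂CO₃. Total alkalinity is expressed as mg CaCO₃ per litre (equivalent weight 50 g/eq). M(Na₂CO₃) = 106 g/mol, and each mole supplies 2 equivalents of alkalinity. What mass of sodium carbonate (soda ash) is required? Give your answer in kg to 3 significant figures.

Volume: 125,000 US gal × 3.785 L/gal = 473,125 L.
Alkalinity to add: (100 − 65) = 35 mg/L as CaCO₃ × 473,125 L = 16,560 g as CaCO₃.
Equivalents: 16,560 g ÷ 50 g/eq = 331.2 eq.
Each mole of Na₂CO₃ supplies 2 eq, so 331.2 / 2 = 165.6 mol.
Mass: 165.6 mol × 106 g/mol = 17,550 g.

17.6 kg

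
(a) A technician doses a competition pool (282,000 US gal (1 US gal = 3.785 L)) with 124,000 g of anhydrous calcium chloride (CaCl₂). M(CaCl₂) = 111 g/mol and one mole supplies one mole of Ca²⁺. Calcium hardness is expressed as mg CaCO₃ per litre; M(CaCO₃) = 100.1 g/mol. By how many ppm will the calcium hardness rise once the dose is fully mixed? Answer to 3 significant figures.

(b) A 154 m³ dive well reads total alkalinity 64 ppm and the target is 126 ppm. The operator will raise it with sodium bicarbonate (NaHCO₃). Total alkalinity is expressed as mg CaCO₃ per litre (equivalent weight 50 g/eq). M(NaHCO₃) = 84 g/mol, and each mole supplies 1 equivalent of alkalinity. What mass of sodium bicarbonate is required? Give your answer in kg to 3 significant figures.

(a) 105 ppm; (b) 16.0 kg

(a) Volume: 282,000 US gal × 3.785 L/gal = 1,067,370 L.
(a) Moles of Ca²⁺: 124,000 g ÷ 111 g/mol = 1117 mol.
(a) As CaCO₃: 1117 mol × 100.1 g/mol = 111,800 g.
(a) Rise: 111,800 g / 1,067,370 L × 1000 = 104.8 mg/L.

(b) Volume: 154 m³ = 154,000 L.
(b) Alkalinity to add: (126 − 64) = 62 mg/L as CaCO₃ × 154,000 L = 9548 g as CaCO₃.
(b) Equivalents: 9548 g ÷ 50 g/eq = 191 eq.
(b) NaHCO₃ supplies 1 eq per mole → 191 mol.
(b) Mass: 191 mol × 84 g/mol = 16,040 g.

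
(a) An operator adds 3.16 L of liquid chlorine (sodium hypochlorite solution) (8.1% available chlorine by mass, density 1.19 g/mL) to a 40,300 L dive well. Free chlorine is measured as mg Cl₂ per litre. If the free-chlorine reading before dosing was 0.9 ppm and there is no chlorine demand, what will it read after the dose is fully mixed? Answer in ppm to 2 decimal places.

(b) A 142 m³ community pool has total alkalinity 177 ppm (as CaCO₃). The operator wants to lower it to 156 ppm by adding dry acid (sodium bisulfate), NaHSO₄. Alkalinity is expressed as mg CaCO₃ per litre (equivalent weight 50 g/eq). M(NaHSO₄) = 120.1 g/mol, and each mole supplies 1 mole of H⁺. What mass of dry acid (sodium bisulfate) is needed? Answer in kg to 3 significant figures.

(a) 8.46 ppm; (b) 7.16 kg

(a) Mass of solution: 3.16 L × 1000 mL/L × 1.19 g/mL = 3760 g.
(a) Available chlorine delivered: 3760 g × 0.081 = 304.6 g as Cl₂.
(a) Concentration rise: 304.6 g / 40,300 L = 7.558 mg/L = 7.56 ppm.
(a) Final FC: 0.9 + 7.56 = 8.46 ppm.

(b) Volume: 142 m³ = 142,000 L.
(b) Alkalinity to neutralize: (177 − 156) = 21 mg/L as CaCO₃ × 142,000 L = 2982 g as CaCO₃.
(b) Equivalents of H⁺ required: 2982 ÷ 50 g/eq = 59.64 eq = 59.64 mol NaHSO₄.
(b) Mass of NaHSO₄: 59.64 × 120.1 = 7163 g.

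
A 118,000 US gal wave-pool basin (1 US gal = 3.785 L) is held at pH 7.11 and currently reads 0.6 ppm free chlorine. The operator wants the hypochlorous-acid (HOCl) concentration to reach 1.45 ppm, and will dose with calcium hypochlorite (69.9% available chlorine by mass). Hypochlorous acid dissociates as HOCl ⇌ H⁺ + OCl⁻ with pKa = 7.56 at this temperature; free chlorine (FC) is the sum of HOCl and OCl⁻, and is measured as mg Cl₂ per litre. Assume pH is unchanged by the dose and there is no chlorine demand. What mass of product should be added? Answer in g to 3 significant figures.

872 g

Volume: 118,000 US gal × 3.785 L/gal = 446,630 L.
[OCl⁻]/[HOCl] = 10^(pH − pKa) = 10^(7.11 − 7.56) = 0.3548; fraction as HOCl = 1/(1 + 0.3548) = 0.7381.
Free chlorine required for 1.45 ppm HOCl: 1.45 / 0.7381 = 1.964 ppm.
FC to add: 1.964 − 0.6 = 1.364 mg/L as Cl₂.
Cl₂ equivalent: 1.364 mg/L × 446,630 L = 609.4 g.
Product at 69.9% available Cl: 609.4 / 0.699 = 871.8 g.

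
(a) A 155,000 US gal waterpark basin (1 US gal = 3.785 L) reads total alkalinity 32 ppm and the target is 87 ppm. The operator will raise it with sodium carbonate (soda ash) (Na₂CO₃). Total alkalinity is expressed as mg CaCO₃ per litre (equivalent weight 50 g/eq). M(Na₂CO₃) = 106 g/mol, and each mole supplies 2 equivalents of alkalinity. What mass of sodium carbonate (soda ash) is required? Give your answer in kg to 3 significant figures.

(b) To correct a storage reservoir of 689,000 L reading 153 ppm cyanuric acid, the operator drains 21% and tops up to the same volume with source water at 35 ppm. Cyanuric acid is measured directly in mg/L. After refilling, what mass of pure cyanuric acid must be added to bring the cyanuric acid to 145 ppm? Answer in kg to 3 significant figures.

(a) Volume: 155,000 US gal × 3.785 L/gal = 586,675 L.
(a) Alkalinity to add: (87 − 32) = 55 mg/L as CaCO₃ × 586,675 L = 32,270 g as CaCO₃.
(a) Equivalents: 32,270 g ÷ 50 g/eq = 645.3 eq.
(a) Each mole of Na₂CO₃ supplies 2 eq, so 645.3 / 2 = 322.7 mol.
(a) Mass: 322.7 mol × 106 g/mol = 34,200 g.

(b) After draining 21% and refilling: 153 × 0.79 + 35 × 0.21 = 128.22 ppm.
(b) Deficit to target: 145 − 128.22 = 16.78 mg/L.
(b) Mass: 16.78 mg/L × 689,000 L = 11,560 g cyanuric acid.

(a) 34.2 kg; (b) 11.6 kg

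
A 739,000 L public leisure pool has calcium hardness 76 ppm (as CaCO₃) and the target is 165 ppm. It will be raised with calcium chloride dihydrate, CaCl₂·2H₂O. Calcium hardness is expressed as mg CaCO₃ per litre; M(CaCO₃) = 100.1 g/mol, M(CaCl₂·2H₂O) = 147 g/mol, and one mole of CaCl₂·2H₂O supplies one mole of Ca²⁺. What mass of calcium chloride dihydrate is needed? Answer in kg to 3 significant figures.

96.6 kg

Hardness to add: (165 − 76) = 89 mg/L as CaCO₃ × 739,000 L = 65,770 g as CaCO₃.
Moles of Ca²⁺ (1 mol Ca²⁺ ≡ 1 mol CaCO₃): 65,770 / 100.1 g/mol = 657.1 mol.
Mass of CaCl₂·2H₂O: 657.1 × 147 = 96,590 g.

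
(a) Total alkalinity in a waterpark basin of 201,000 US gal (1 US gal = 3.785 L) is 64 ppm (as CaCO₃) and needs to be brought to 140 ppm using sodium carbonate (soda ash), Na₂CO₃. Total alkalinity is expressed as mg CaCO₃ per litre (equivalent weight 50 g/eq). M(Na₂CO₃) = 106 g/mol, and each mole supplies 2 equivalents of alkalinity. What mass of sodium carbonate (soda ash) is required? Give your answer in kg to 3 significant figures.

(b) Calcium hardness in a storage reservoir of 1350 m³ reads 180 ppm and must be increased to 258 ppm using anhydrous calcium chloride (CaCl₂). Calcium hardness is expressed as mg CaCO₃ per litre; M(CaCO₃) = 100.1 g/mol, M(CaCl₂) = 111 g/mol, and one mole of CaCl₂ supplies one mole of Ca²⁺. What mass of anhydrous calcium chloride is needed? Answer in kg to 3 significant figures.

(a) 61.3 kg; (b) 117 kg

(a) Volume: 201,000 US gal × 3.785 L/gal = 760,785 L.
(a) Alkalinity to add: (140 − 64) = 76 mg/L as CaCO₃ × 760,785 L = 57,820 g as CaCO₃.
(a) Equivalents: 57,820 g ÷ 50 g/eq = 1156 eq.
(a) Each mole of Na₂CO₃ supplies 2 eq, so 1156 / 2 = 578.2 mol.
(a) Mass: 578.2 mol × 106 g/mol = 61,290 g.

(b) Volume: 1350 m³ = 1,350,000 L.
(b) Hardness to add: (258 − 180) = 78 mg/L as CaCO₃ × 1,350,000 L = 105,300 g as CaCO₃.
(b) Moles of Ca²⁺ (1 mol Ca²⁺ ≡ 1 mol CaCO₃): 105,300 / 100.1 g/mol = 1052 mol.
(b) Mass of CaCl₂: 1052 × 111 = 116,800 g.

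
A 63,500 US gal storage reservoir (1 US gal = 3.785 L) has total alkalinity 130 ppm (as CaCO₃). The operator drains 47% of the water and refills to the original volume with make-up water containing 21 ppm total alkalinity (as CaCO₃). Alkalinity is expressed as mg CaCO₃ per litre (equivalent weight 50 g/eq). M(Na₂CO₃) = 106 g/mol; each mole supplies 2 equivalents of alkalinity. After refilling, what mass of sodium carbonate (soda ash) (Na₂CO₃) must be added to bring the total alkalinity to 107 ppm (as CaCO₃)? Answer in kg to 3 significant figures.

Volume: 63,500 US gal × 3.785 L/gal = 240,348 L.
After draining 47% and refilling: 130 × 0.53 + 21 × 0.47 = 78.77 ppm.
Deficit to target: 107 − 78.77 = 28.23 mg/L.
As CaCO₃: 28.23 mg/L × 240,348 L = 6785 g; ÷ 50 g/eq ÷ 2 = 67.85 mol Na₂CO₃.
Mass: 67.85 × 106 = 7192 g.

7.19 kg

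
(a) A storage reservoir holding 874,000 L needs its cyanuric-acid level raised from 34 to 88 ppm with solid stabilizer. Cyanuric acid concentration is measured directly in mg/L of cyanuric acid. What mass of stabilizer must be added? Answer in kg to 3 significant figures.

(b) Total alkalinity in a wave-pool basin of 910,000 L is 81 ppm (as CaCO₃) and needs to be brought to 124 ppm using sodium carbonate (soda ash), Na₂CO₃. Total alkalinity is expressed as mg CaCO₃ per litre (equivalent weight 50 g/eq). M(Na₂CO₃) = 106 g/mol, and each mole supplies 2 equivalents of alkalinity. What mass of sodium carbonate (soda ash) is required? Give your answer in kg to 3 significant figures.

(a) 47.2 kg; (b) 41.5 kg

(a) CYA to add: (88 − 34) = 54 mg/L × 874,000 L = 47,200 g cyanuric acid.

(b) Alkalinity to add: (124 − 81) = 43 mg/L as CaCO₃ × 910,000 L = 39,130 g as CaCO₃.
(b) Equivalents: 39,130 g ÷ 50 g/eq = 782.6 eq.
(b) Each mole of Na₂CO₃ supplies 2 eq, so 782.6 / 2 = 391.3 mol.
(b) Mass: 391.3 mol × 106 g/mol = 41,480 g.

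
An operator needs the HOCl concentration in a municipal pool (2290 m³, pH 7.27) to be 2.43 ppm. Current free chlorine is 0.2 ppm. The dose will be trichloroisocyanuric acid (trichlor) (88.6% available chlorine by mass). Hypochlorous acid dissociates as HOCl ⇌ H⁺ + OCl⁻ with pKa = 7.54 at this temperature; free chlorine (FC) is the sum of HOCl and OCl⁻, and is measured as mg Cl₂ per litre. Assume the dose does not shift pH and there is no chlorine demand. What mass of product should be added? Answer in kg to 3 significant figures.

9.14 kg

Volume: 2290 m³ = 2,290,000 L.
[OCl⁻]/[HOCl] = 10^(pH − pKa) = 10^(7.27 − 7.54) = 0.537; fraction as HOCl = 1/(1 + 0.537) = 0.6506.
Free chlorine required for 2.43 ppm HOCl: 2.43 / 0.6506 = 3.735 ppm.
FC to add: 3.735 − 0.2 = 3.535 mg/L as Cl₂.
Cl₂ equivalent: 3.535 mg/L × 2,290,000 L = 8095 g.
Product at 88.6% available Cl: 8095 / 0.886 = 9137 g.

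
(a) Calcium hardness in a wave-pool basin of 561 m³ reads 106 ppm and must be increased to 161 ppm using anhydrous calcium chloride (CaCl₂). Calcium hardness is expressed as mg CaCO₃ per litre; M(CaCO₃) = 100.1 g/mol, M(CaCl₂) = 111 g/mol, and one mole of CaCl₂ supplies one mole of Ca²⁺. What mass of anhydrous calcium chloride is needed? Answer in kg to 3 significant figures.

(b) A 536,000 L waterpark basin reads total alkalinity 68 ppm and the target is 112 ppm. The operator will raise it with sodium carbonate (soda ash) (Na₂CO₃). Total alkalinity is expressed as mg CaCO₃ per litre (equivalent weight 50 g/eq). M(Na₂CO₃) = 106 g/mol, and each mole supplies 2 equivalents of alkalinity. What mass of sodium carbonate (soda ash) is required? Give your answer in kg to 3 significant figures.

(a) 34.2 kg; (b) 25.0 kg

(a) Volume: 561 m³ = 561,000 L.
(a) Hardness to add: (161 − 106) = 55 mg/L as CaCO₃ × 561,000 L = 30,860 g as CaCO₃.
(a) Moles of Ca²⁺ (1 mol Ca²⁺ ≡ 1 mol CaCO₃): 30,860 / 100.1 g/mol = 308.2 mol.
(a) Mass of CaCl₂: 308.2 × 111 = 34,210 g.

(b) Alkalinity to add: (112 − 68) = 44 mg/L as CaCO₃ × 536,000 L = 23,580 g as CaCO₃.
(b) Equivalents: 23,580 g ÷ 50 g/eq = 471.7 eq.
(b) Each mole of Na₂CO₃ supplies 2 eq, so 471.7 / 2 = 235.8 mol.
(b) Mass: 235.8 mol × 106 g/mol = 25,000 g.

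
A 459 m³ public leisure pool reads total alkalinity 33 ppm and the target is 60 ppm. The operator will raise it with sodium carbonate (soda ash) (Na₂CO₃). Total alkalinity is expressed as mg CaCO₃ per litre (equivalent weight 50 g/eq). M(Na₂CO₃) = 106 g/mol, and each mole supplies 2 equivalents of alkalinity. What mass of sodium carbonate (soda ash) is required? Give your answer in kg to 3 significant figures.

13.1 kg

Volume: 459 m³ = 459,000 L.
Alkalinity to add: (60 − 33) = 27 mg/L as CaCO₃ × 459,000 L = 12,390 g as CaCO₃.
Equivalents: 12,390 g ÷ 50 g/eq = 247.9 eq.
Each mole of Na₂CO₃ supplies 2 eq, so 247.9 / 2 = 123.9 mol.
Mass: 123.9 mol × 106 g/mol = 13,140 g.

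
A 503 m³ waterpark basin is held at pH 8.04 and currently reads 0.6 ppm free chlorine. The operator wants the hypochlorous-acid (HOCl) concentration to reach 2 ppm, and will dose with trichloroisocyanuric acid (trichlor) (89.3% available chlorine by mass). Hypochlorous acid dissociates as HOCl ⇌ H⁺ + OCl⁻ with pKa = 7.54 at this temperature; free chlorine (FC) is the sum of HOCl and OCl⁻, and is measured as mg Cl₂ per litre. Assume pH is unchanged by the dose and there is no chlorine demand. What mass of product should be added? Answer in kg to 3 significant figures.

Volume: 503 m³ = 503,000 L.
[OCl⁻]/[HOCl] = 10^(pH − pKa) = 10^(8.04 − 7.54) = 3.162; fraction as HOCl = 1/(1 + 3.162) = 0.2403.
Free chlorine required for 2 ppm HOCl: 2 / 0.2403 = 8.325 ppm.
FC to add: 8.325 − 0.6 = 7.725 mg/L as Cl₂.
Cl₂ equivalent: 7.725 mg/L × 503,000 L = 3885 g.
Product at 89.3% available Cl: 3885 / 0.893 = 4351 g.

4.35 kg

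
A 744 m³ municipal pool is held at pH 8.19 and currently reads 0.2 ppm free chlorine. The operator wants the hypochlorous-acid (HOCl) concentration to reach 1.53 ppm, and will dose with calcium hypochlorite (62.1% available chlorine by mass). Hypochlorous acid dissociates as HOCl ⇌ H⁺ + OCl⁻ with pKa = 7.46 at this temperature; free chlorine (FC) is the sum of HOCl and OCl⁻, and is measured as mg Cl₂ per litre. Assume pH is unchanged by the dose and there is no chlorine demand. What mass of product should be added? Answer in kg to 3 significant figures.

11.4 kg

Volume: 744 m³ = 744,000 L.
[OCl⁻]/[HOCl] = 10^(pH − pKa) = 10^(8.19 − 7.46) = 5.37; fraction as HOCl = 1/(1 + 5.37) = 0.157.
Free chlorine required for 1.53 ppm HOCl: 1.53 / 0.157 = 9.747 ppm.
FC to add: 9.747 − 0.2 = 9.547 mg/L as Cl₂.
Cl₂ equivalent: 9.547 mg/L × 744,000 L = 7103 g.
Product at 62.1% available Cl: 7103 / 0.621 = 11,440 g.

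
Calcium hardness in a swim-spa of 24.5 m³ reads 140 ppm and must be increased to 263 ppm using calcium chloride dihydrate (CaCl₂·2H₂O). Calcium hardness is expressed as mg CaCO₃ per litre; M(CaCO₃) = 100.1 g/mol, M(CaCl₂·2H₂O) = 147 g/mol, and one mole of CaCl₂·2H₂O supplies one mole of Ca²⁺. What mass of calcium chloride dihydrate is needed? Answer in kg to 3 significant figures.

Volume: 24.5 m³ = 24,500 L.
Hardness to add: (263 − 140) = 123 mg/L as CaCO₃ × 24,500 L = 3014 g as CaCO₃.
Moles of Ca²⁺ (1 mol Ca²⁺ ≡ 1 mol CaCO₃): 3014 / 100.1 g/mol = 30.1 mol.
Mass of CaCl₂·2H₂O: 30.1 × 147 = 4425 g.

4.43 kg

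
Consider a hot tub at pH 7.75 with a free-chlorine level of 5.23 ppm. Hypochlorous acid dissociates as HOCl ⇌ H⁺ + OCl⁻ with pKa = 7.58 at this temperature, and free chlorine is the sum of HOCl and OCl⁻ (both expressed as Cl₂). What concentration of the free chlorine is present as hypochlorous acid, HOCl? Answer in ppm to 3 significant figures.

2.11 ppm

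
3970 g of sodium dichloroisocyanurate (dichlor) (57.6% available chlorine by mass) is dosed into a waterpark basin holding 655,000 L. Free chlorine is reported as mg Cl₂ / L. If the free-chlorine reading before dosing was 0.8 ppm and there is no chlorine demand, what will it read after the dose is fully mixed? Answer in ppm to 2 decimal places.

4.29 ppm

Available chlorine delivered: 3970 g × 0.576 = 2287 g as Cl₂.
Concentration rise: 2287 g / 655,000 L = 3.491 mg/L = 3.49 ppm.
Final FC: 0.8 + 3.49 = 4.29 ppm.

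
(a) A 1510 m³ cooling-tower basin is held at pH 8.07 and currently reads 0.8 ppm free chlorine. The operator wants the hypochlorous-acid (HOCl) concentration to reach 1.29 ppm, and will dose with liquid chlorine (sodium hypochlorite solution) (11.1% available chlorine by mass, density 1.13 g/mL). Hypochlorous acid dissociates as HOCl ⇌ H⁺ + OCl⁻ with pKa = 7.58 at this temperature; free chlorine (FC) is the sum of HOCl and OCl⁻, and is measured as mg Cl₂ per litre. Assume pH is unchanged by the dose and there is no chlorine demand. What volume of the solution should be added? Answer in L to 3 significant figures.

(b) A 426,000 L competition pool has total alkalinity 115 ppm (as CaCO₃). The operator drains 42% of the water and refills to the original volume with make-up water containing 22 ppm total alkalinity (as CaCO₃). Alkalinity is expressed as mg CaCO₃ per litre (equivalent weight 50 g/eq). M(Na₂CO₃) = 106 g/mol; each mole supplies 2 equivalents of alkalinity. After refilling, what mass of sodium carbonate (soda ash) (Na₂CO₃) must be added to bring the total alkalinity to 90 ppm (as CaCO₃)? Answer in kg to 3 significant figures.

(a) Volume: 1510 m³ = 1,510,000 L.
(a) [OCl⁻]/[HOCl] = 10^(pH − pKa) = 10^(8.07 − 7.58) = 3.09; fraction as HOCl = 1/(1 + 3.09) = 0.2445.
(a) Free chlorine required for 1.29 ppm HOCl: 1.29 / 0.2445 = 5.276 ppm.
(a) FC to add: 5.276 − 0.8 = 4.476 mg/L as Cl₂.
(a) Cl₂ equivalent: 4.476 mg/L × 1,510,000 L = 6759 g.
(a) Product at 11.1% available Cl: 6759 / 0.111 = 60,900 g.
(a) Volume: 60,900 g ÷ 1.13 g/mL = 53,890 mL.

(b) After draining 42% and refilling: 115 × 0.58 + 22 × 0.42 = 75.94 ppm.
(b) Deficit to target: 90 − 75.94 = 14.06 mg/L.
(b) As CaCO₃: 14.06 mg/L × 426,000 L = 5990 g; ÷ 50 g/eq ÷ 2 = 59.9 mol Na₂CO₃.
(b) Mass: 59.9 × 106 = 6349 g.

(a) 53.9 L; (b) 6.35 kg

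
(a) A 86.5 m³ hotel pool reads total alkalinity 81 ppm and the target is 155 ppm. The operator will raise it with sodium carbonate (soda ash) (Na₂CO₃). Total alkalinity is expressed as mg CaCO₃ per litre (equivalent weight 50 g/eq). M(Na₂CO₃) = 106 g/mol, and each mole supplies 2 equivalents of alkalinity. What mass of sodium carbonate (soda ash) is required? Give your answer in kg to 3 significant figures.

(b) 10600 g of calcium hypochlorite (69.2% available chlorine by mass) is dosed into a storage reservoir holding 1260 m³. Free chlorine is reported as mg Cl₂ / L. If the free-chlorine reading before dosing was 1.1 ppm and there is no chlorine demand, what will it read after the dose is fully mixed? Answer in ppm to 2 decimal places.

(a) 6.79 kg; (b) 6.92 ppm

(a) Volume: 86.5 m³ = 86,500 L.
(a) Alkalinity to add: (155 − 81) = 74 mg/L as CaCO₃ × 86,500 L = 6401 g as CaCO₃.
(a) Equivalents: 6401 g ÷ 50 g/eq = 128 eq.
(a) Each mole of Na₂CO₃ supplies 2 eq, so 128 / 2 = 64.01 mol.
(a) Mass: 64.01 mol × 106 g/mol = 6785 g.

(b) Volume: 1260 m³ = 1,260,000 L.
(b) Available chlorine delivered: 10,600 g × 0.692 = 7335 g as Cl₂.
(b) Concentration rise: 7335 g / 1,260,000 L = 5.822 mg/L = 5.82 ppm.
(b) Final FC: 1.1 + 5.82 = 6.92 ppm.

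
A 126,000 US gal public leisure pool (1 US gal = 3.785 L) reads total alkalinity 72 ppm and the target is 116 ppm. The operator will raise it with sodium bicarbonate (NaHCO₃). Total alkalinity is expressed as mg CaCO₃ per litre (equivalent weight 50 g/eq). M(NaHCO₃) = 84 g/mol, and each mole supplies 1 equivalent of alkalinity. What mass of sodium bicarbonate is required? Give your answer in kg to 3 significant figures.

35.3 kg

Volume: 126,000 US gal × 3.785 L/gal = 476,910 L.
Alkalinity to add: (116 − 72) = 44 mg/L as CaCO₃ × 476,910 L = 20,980 g as CaCO₃.
Equivalents: 20,980 g ÷ 50 g/eq = 419.7 eq.
NaHCO₃ supplies 1 eq per mole → 419.7 mol.
Mass: 419.7 mol × 84 g/mol = 35,250 g.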